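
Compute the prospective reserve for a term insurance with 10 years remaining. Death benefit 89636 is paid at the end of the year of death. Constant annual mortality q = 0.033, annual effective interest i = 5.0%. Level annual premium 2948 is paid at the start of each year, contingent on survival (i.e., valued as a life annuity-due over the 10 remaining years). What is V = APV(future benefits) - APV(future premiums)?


v = 1/(1+i) = 0.952381
APV(future benefits) per unit = sum_{k=0}^{9} k_p_x * q * v^(k+1) = 0.223085
APV(future benefits) = 89636 * 0.223085 = 19996.4895
Life annuity-due factor ä_{x:10} = sum_{k=0}^{9} k_p_x * v^k = 7.098174
APV(future premiums) = 2948 * 7.098174 = 20925.4174
V = 19996.4895 - 20925.4174
= -928.9279


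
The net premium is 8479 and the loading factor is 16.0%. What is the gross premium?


Gross = net * (1 + loading)
= 8479 * (1 + 0.16)
= 8479 * 1.16
= 9835.64


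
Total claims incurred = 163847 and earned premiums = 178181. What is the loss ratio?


Loss ratio = claims / premiums
= 163847 / 178181
= 0.9196


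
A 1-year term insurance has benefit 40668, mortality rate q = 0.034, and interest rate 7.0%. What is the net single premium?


NSP = benefit * q * v
v = 1/(1+i) = 0.934579
NSP = 40668 * 0.034 * 0.934579
= 1292.2542


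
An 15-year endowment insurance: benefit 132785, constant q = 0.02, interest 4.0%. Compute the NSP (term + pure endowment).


Term component = 26109.9038
Pure endowment = 15_p_x * v^15 * benefit = 0.738569 * 0.555265 * 132785 = 54455.2886
NSP = 80565.1924


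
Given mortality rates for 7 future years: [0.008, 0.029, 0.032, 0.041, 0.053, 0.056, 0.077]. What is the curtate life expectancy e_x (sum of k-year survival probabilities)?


e_x = sum_{k=1}^{n} k_p_x
k_p_x values:
  1_p_x = 0.992
  2_p_x = 0.963232
  3_p_x = 0.932409
  4_p_x = 0.89418
  5_p_x = 0.846788
  6_p_x = 0.799368
  7_p_x = 0.737817
e_x = 6.1658


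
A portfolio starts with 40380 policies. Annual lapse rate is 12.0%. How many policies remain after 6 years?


remaining = initial * (1 - lapse)^years
= 40380 * (1 - 0.12)^6
= 40380 * 0.464404
= 18752.637


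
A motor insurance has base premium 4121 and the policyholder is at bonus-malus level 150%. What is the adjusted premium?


adjusted = base * BM_level / 100
= 4121 * 150 / 100
= 4121 * 1.5
= 6181.5


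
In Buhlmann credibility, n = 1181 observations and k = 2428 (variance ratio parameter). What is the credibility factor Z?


Z = n / (n + k)
= 1181 / (1181 + 2428)
= 1181 / 3609
= 0.3272


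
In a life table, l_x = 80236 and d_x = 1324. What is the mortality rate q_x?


q_x = d_x / l_x
= 1324 / 80236
= 0.0165


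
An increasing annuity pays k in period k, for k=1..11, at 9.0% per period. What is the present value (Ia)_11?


(Ia)_n = sum_{k=1}^{n} k * v^k, v = 1/(1+i)
v = 0.917431
Sum computed term by term:
(Ia)_11 = 35.0533


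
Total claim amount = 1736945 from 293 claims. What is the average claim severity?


severity = total / number
= 1736945 / 293
= 5928.1399


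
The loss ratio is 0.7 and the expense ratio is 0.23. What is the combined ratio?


Combined ratio = loss ratio + expense ratio
= 0.7 + 0.23
= 0.93


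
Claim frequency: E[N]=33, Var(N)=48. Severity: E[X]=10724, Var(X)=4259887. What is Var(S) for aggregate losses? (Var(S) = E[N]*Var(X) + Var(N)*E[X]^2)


Var(S) = E[N]*Var(X) + Var(N)*E[X]^2
= 33*4259887 + 48*10724^2
= 140576271 + 5520200448
= 5.6608e+09


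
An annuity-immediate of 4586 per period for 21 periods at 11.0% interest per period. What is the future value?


FV = PMT * ((1+i)^n - 1) / i
= 4586 * ((1.11)^21 - 1) / 0.11
= 4586 * (8.949166 - 1) / 0.11
= 331407.9489


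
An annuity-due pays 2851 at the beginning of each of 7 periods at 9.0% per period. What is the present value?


PV_due = PMT * (1-(1+i)^(-n))/i * (1+i)
PV_immediate = 14348.9485
PV_due = 14348.9485 * 1.09
= 15640.3539


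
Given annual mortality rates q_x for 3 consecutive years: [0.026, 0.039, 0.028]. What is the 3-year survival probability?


p_k = 1 - q_k for each year
Survival = product of (1 - q_k)
= 0.974 * 0.961 * 0.972
= 0.9098


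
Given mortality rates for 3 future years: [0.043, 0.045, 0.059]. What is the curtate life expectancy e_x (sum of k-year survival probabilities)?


e_x = sum_{k=1}^{n} k_p_x
k_p_x values:
  1_p_x = 0.957
  2_p_x = 0.913935
  3_p_x = 0.860013
e_x = 2.7309


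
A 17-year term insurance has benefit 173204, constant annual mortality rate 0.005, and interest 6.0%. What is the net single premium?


NSP = benefit * sum_{k=0}^{n-1} k_p_x * q * v^(k+1)
With constant q=0.005, v=0.943396
Sum = 0.05069
NSP = 173204 * 0.05069
= 8779.7099


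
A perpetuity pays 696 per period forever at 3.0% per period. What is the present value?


PV = PMT / i
= 696 / 0.03
= 23200.0


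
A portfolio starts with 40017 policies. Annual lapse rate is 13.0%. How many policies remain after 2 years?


remaining = initial * (1 - lapse)^years
= 40017 * (1 - 0.13)^2
= 40017 * 0.7569
= 30288.8673


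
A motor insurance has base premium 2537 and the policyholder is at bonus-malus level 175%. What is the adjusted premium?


adjusted = base * BM_level / 100
= 2537 * 175 / 100
= 2537 * 1.75
= 4439.75


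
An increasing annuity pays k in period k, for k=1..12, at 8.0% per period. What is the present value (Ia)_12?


(Ia)_n = sum_{k=1}^{n} k * v^k, v = 1/(1+i)
v = 0.925926
Sum computed term by term:
(Ia)_12 = 42.17


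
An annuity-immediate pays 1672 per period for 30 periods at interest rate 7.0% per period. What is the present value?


PV = PMT * (1 - (1+i)^(-n)) / i
= 1672 * (1 - (1+0.07)^(-30)) / 0.07
= 1672 * (1 - 0.131367) / 0.07
= 1672 * 12.409041
= 20747.9169


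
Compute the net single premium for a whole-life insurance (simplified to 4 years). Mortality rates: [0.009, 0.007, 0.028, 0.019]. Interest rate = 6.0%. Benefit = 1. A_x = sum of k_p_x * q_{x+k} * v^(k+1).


v = 0.943396
Year 0: k_p_x=1.0, q=0.009, term=0.008491
Year 1: k_p_x=0.991, q=0.007, term=0.006174
Year 2: k_p_x=0.984063, q=0.028, term=0.023135
Year 3: k_p_x=0.956509, q=0.019, term=0.014395
A_x = 0.0522


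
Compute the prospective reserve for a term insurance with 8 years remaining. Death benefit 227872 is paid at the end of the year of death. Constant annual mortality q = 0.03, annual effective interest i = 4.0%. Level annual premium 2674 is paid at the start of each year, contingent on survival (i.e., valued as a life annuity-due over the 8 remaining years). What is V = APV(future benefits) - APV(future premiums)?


v = 1/(1+i) = 0.961538
APV(future benefits) per unit = sum_{k=0}^{7} k_p_x * q * v^(k+1) = 0.18314
APV(future benefits) = 227872 * 0.18314 = 41732.4524
Life annuity-due factor ä_{x:8} = sum_{k=0}^{7} k_p_x * v^k = 6.348849
APV(future premiums) = 2674 * 6.348849 = 16976.8234
V = 41732.4524 - 16976.8234
= 24755.6291


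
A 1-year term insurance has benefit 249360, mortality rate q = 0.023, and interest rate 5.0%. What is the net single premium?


NSP = benefit * q * v
v = 1/(1+i) = 0.952381
NSP = 249360 * 0.023 * 0.952381
= 5462.1714


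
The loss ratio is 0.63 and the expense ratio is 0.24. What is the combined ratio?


Combined ratio = loss ratio + expense ratio
= 0.63 + 0.24
= 0.87


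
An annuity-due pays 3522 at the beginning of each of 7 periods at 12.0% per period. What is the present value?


PV_due = PMT * (1-(1+i)^(-n))/i * (1+i)
PV_immediate = 16073.5505
PV_due = 16073.5505 * 1.12
= 18002.3766


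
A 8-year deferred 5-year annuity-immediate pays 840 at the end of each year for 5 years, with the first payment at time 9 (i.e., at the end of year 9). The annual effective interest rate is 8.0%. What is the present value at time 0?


PV at time 8 of the 5-year annuity-immediate:
a_n = 840 * (1-(1+0.08)^(-5))/0.08 = 3353.8764
Discount back 8 years to time 0:
PV = 3353.8764 * (1+0.08)^(-8)
= 3353.8764 * 0.540269
= 1811.9951


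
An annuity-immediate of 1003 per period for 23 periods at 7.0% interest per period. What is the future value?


FV = PMT * ((1+i)^n - 1) / i
= 1003 * ((1.07)^23 - 1) / 0.07
= 1003 * (4.74053 - 1) / 0.07
= 53596.4493


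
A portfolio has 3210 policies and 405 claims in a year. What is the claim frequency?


frequency = claims / policies
= 405 / 3210
= 0.1262


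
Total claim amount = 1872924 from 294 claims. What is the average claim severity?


severity = total / number
= 1872924 / 294
= 6370.4898


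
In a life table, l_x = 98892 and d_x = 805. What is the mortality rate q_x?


q_x = d_x / l_x
= 805 / 98892
= 0.0081


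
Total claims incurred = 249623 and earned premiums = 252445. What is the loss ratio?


Loss ratio = claims / premiums
= 249623 / 252445
= 0.9888


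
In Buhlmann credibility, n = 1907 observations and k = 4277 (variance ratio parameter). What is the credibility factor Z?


Z = n / (n + k)
= 1907 / (1907 + 4277)
= 1907 / 6184
= 0.3084


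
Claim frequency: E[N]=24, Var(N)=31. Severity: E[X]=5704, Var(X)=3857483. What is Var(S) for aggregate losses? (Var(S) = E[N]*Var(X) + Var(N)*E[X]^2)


Var(S) = E[N]*Var(X) + Var(N)*E[X]^2
= 24*3857483 + 31*5704^2
= 92579592 + 1008604096
= 1.1012e+09


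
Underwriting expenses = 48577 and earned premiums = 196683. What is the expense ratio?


Expense ratio = expenses / premiums
= 48577 / 196683
= 0.247


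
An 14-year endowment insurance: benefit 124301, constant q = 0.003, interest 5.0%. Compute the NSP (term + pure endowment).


Term component = 3628.6711
Pure endowment = 14_p_x * v^14 * benefit = 0.958809 * 0.505068 * 124301 = 60194.4779
NSP = 63823.149


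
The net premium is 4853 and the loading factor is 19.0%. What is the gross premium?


Gross = net * (1 + loading)
= 4853 * (1 + 0.19)
= 4853 * 1.19
= 5775.07


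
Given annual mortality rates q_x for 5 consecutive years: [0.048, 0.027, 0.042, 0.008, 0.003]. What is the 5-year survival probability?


p_k = 1 - q_k for each year
Survival = product of (1 - q_k)
= 0.952 * 0.973 * 0.958 * 0.992 * 0.997
= 0.8777


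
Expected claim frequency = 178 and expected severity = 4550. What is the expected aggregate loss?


E[S] = E[N] * E[X]
= 178 * 4550
= 809900


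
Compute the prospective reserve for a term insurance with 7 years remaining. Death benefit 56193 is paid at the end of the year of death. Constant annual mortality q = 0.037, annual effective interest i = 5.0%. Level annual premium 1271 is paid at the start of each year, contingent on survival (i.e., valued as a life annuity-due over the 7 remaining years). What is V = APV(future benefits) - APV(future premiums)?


v = 1/(1+i) = 0.952381
APV(future benefits) per unit = sum_{k=0}^{6} k_p_x * q * v^(k+1) = 0.193152
APV(future benefits) = 56193 * 0.193152 = 10853.7875
Life annuity-due factor ä_{x:7} = sum_{k=0}^{6} k_p_x * v^k = 5.481339
APV(future premiums) = 1271 * 5.481339 = 6966.782
V = 10853.7875 - 6966.782
= 3887.0055


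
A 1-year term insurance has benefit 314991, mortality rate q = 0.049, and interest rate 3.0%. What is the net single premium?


NSP = benefit * q * v
v = 1/(1+i) = 0.970874
NSP = 314991 * 0.049 * 0.970874
= 14985.0087


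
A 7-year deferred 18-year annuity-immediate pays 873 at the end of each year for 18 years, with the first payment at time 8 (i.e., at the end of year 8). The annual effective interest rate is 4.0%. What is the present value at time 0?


PV at time 7 of the 18-year annuity-immediate:
a_n = 873 * (1-(1+0.04)^(-18))/0.04 = 11051.5663
Discount back 7 years to time 0:
PV = 11051.5663 * (1+0.04)^(-7)
= 11051.5663 * 0.759918
= 8398.2821


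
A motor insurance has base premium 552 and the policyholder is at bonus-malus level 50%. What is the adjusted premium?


adjusted = base * BM_level / 100
= 552 * 50 / 100
= 552 * 0.5
= 276.0


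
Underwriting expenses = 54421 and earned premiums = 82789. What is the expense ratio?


Expense ratio = expenses / premiums
= 54421 / 82789
= 0.6573


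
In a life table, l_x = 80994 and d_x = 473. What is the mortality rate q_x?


q_x = d_x / l_x
= 473 / 80994
= 0.0058


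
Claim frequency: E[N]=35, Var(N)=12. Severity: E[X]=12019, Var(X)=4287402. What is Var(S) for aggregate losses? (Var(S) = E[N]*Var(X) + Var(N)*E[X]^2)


Var(S) = E[N]*Var(X) + Var(N)*E[X]^2
= 35*4287402 + 12*12019^2
= 150059070 + 1733476332
= 1.8835e+09


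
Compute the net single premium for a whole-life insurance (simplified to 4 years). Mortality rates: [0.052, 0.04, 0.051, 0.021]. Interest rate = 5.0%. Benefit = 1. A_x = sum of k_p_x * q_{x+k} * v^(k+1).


v = 0.952381
Year 0: k_p_x=1.0, q=0.052, term=0.049524
Year 1: k_p_x=0.948, q=0.04, term=0.034395
Year 2: k_p_x=0.91008, q=0.051, term=0.040094
Year 3: k_p_x=0.863666, q=0.021, term=0.014921
A_x = 0.1389


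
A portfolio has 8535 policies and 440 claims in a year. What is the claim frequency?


frequency = claims / policies
= 440 / 8535
= 0.0516


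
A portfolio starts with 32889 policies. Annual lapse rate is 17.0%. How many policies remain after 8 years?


remaining = initial * (1 - lapse)^years
= 32889 * (1 - 0.17)^8
= 32889 * 0.225229
= 7407.5639


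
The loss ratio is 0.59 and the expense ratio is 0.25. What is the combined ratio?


Combined ratio = loss ratio + expense ratio
= 0.59 + 0.25
= 0.84


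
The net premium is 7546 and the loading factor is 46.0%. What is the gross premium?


Gross = net * (1 + loading)
= 7546 * (1 + 0.46)
= 7546 * 1.46
= 11017.16


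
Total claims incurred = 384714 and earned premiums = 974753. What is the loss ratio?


Loss ratio = claims / premiums
= 384714 / 974753
= 0.3947


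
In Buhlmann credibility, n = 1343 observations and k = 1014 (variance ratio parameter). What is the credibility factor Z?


Z = n / (n + k)
= 1343 / (1343 + 1014)
= 1343 / 2357
= 0.5698


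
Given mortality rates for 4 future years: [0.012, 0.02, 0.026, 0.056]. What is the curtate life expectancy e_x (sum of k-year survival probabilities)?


e_x = sum_{k=1}^{n} k_p_x
k_p_x values:
  1_p_x = 0.988
  2_p_x = 0.96824
  3_p_x = 0.943066
  4_p_x = 0.890254
e_x = 3.7896


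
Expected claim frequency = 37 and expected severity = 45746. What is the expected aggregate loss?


E[S] = E[N] * E[X]
= 37 * 45746
= 1.6926e+06


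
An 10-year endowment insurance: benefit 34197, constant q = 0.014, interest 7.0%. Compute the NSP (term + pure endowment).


Term component = 3183.1669
Pure endowment = 10_p_x * v^10 * benefit = 0.868499 * 0.508349 * 34197 = 15097.9986
NSP = 18281.1655


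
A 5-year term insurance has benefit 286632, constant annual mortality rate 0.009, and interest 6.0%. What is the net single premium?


NSP = benefit * sum_{k=0}^{n-1} k_p_x * q * v^(k+1)
With constant q=0.009, v=0.943396
Sum = 0.037274
NSP = 286632 * 0.037274
= 10683.9681


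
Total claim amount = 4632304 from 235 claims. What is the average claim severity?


severity = total / number
= 4632304 / 235
= 19711.9319


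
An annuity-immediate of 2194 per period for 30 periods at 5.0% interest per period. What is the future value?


FV = PMT * ((1+i)^n - 1) / i
= 2194 * ((1.05)^30 - 1) / 0.05
= 2194 * (4.321942 - 1) / 0.05
= 145766.8314


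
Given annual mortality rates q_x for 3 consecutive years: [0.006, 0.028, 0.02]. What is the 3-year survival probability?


p_k = 1 - q_k for each year
Survival = product of (1 - q_k)
= 0.994 * 0.972 * 0.98
= 0.9468


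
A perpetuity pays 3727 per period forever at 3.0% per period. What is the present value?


PV = PMT / i
= 3727 / 0.03
= 124233.3333


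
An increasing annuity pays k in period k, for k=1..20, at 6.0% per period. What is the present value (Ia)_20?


(Ia)_n = sum_{k=1}^{n} k * v^k, v = 1/(1+i)
v = 0.943396
Sum computed term by term:
(Ia)_20 = 98.7004


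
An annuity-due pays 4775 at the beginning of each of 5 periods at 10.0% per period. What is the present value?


PV_due = PMT * (1-(1+i)^(-n))/i * (1+i)
PV_immediate = 18101.0068
PV_due = 18101.0068 * 1.1
= 19911.1075


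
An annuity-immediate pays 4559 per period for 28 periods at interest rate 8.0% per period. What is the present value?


PV = PMT * (1 - (1+i)^(-n)) / i
= 4559 * (1 - (1+0.08)^(-28)) / 0.08
= 4559 * (1 - 0.115914) / 0.08
= 4559 * 11.051078
= 50381.8668


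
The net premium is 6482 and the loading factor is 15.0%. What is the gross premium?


Gross = net * (1 + loading)
= 6482 * (1 + 0.15)
= 6482 * 1.15
= 7454.3


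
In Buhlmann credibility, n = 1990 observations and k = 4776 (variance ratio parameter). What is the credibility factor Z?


Z = n / (n + k)
= 1990 / (1990 + 4776)
= 1990 / 6766
= 0.2941


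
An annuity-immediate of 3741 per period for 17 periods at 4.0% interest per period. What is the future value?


FV = PMT * ((1+i)^n - 1) / i
= 3741 * ((1.04)^17 - 1) / 0.04
= 3741 * (1.9479 - 1) / 0.04
= 88652.3938


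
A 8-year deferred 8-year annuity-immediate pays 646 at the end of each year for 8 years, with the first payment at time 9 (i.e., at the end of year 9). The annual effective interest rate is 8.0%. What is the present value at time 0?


PV at time 8 of the 8-year annuity-immediate:
a_n = 646 * (1-(1+0.08)^(-8))/0.08 = 3712.3288
Discount back 8 years to time 0:
PV = 3712.3288 * (1+0.08)^(-8)
= 3712.3288 * 0.540269
= 2005.6557


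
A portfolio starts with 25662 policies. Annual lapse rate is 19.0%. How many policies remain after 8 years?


remaining = initial * (1 - lapse)^years
= 25662 * (1 - 0.19)^8
= 25662 * 0.185302
= 4755.2204


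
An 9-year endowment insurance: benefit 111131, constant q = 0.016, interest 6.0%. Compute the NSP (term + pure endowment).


Term component = 11419.0921
Pure endowment = 9_p_x * v^9 * benefit = 0.86488 * 0.591898 * 111131 = 56890.3127
NSP = 68309.4048


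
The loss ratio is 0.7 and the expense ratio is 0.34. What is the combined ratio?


Combined ratio = loss ratio + expense ratio
= 0.7 + 0.34
= 1.04


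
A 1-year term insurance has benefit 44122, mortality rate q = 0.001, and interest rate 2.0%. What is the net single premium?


NSP = benefit * q * v
v = 1/(1+i) = 0.980392
NSP = 44122 * 0.001 * 0.980392
= 43.2569


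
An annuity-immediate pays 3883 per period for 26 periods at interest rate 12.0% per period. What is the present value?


PV = PMT * (1 - (1+i)^(-n)) / i
= 3883 * (1 - (1+0.12)^(-26)) / 0.12
= 3883 * (1 - 0.052521) / 0.12
= 3883 * 7.89566
= 30658.8475


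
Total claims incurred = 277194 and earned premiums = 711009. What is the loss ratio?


Loss ratio = claims / premiums
= 277194 / 711009
= 0.3899


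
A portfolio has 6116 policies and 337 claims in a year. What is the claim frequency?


frequency = claims / policies
= 337 / 6116
= 0.0551


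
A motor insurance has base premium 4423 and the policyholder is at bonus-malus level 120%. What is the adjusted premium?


adjusted = base * BM_level / 100
= 4423 * 120 / 100
= 4423 * 1.2
= 5307.6


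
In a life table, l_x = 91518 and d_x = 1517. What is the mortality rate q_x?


q_x = d_x / l_x
= 1517 / 91518
= 0.0166


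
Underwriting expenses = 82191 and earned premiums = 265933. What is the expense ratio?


Expense ratio = expenses / premiums
= 82191 / 265933
= 0.3091


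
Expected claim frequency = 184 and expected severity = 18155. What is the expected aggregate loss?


E[S] = E[N] * E[X]
= 184 * 18155
= 3.3405e+06


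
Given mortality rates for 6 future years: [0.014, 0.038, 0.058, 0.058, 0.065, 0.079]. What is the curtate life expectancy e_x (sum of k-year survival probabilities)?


e_x = sum_{k=1}^{n} k_p_x
k_p_x values:
  1_p_x = 0.986
  2_p_x = 0.948532
  3_p_x = 0.893517
  4_p_x = 0.841693
  5_p_x = 0.786983
  6_p_x = 0.724811
e_x = 5.1815


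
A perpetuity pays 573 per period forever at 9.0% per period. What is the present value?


PV = PMT / i
= 573 / 0.09
= 6366.6667


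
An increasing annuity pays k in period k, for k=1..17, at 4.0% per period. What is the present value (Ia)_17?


(Ia)_n = sum_{k=1}^{n} k * v^k, v = 1/(1+i)
v = 0.961538
Sum computed term by term:
(Ia)_17 = 98.1238


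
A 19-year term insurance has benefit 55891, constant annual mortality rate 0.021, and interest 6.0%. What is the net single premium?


NSP = benefit * sum_{k=0}^{n-1} k_p_x * q * v^(k+1)
With constant q=0.021, v=0.943396
Sum = 0.202007
NSP = 55891 * 0.202007
= 11290.3633


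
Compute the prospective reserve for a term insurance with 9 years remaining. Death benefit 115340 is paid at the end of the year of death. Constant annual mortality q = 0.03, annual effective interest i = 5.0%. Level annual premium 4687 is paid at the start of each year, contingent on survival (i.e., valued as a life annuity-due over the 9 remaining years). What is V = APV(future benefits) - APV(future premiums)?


v = 1/(1+i) = 0.952381
APV(future benefits) per unit = sum_{k=0}^{8} k_p_x * q * v^(k+1) = 0.191231
APV(future benefits) = 115340 * 0.191231 = 22056.538
Life annuity-due factor ä_{x:9} = sum_{k=0}^{8} k_p_x * v^k = 6.693071
APV(future premiums) = 4687 * 6.693071 = 31370.4247
V = 22056.538 - 31370.4247
= -9313.8866


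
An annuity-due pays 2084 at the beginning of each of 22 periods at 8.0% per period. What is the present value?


PV_due = PMT * (1-(1+i)^(-n))/i * (1+i)
PV_immediate = 21258.3498
PV_due = 21258.3498 * 1.08
= 22959.0178


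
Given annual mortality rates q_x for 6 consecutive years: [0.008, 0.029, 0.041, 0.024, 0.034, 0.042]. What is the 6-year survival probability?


p_k = 1 - q_k for each year
Survival = product of (1 - q_k)
= 0.992 * 0.971 * 0.959 * 0.976 * 0.966 * 0.958
= 0.8343


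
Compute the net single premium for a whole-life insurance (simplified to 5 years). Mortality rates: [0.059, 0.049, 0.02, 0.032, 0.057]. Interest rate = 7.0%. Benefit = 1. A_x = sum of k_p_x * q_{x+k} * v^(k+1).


v = 0.934579
Year 0: k_p_x=1.0, q=0.059, term=0.05514
Year 1: k_p_x=0.941, q=0.049, term=0.040273
Year 2: k_p_x=0.894891, q=0.02, term=0.01461
Year 3: k_p_x=0.876993, q=0.032, term=0.02141
Year 4: k_p_x=0.848929, q=0.057, term=0.034501
A_x = 0.1659


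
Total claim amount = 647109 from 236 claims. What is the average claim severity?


severity = total / number
= 647109 / 236
= 2741.9873


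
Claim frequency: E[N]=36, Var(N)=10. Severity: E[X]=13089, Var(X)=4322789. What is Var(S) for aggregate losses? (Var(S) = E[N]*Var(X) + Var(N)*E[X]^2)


Var(S) = E[N]*Var(X) + Var(N)*E[X]^2
= 36*4322789 + 10*13089^2
= 155620404 + 1713219210
= 1.8688e+09


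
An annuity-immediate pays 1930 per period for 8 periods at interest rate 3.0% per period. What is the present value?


PV = PMT * (1 - (1+i)^(-n)) / i
= 1930 * (1 - (1+0.03)^(-8)) / 0.03
= 1930 * (1 - 0.789409) / 0.03
= 1930 * 7.019692
= 13548.0059


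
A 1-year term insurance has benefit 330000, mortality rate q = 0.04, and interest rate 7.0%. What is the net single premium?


NSP = benefit * q * v
v = 1/(1+i) = 0.934579
NSP = 330000 * 0.04 * 0.934579
= 12336.4486


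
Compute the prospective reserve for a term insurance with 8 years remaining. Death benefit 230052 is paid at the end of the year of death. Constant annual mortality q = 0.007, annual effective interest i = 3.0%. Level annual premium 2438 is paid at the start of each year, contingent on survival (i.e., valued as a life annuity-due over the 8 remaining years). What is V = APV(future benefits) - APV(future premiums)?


v = 1/(1+i) = 0.970874
APV(future benefits) per unit = sum_{k=0}^{7} k_p_x * q * v^(k+1) = 0.048003
APV(future benefits) = 230052 * 0.048003 = 11043.1645
Life annuity-due factor ä_{x:8} = sum_{k=0}^{7} k_p_x * v^k = 7.063285
APV(future premiums) = 2438 * 7.063285 = 17220.2881
V = 11043.1645 - 17220.2881
= -6177.1236


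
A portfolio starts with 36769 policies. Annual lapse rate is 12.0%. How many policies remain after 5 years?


remaining = initial * (1 - lapse)^years
= 36769 * (1 - 0.12)^5
= 36769 * 0.527732
= 19404.1748


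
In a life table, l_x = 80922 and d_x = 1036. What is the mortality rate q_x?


q_x = d_x / l_x
= 1036 / 80922
= 0.0128


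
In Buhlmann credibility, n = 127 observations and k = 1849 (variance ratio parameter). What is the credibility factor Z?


Z = n / (n + k)
= 127 / (127 + 1849)
= 127 / 1976
= 0.0643


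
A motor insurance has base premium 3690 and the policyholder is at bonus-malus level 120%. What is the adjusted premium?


adjusted = base * BM_level / 100
= 3690 * 120 / 100
= 3690 * 1.2
= 4428.0


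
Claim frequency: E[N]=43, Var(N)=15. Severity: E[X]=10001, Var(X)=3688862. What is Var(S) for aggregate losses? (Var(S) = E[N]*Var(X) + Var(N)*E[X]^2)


Var(S) = E[N]*Var(X) + Var(N)*E[X]^2
= 43*3688862 + 15*10001^2
= 158621066 + 1500300015
= 1.6589e+09


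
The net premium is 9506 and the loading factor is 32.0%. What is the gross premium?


Gross = net * (1 + loading)
= 9506 * (1 + 0.32)
= 9506 * 1.32
= 12547.92


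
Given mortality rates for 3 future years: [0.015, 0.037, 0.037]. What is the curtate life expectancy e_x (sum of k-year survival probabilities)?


e_x = sum_{k=1}^{n} k_p_x
k_p_x values:
  1_p_x = 0.985
  2_p_x = 0.948555
  3_p_x = 0.913458
e_x = 2.847


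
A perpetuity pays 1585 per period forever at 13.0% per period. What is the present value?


PV = PMT / i
= 1585 / 0.13
= 12192.3077


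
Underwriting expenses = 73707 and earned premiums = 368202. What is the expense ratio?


Expense ratio = expenses / premiums
= 73707 / 368202
= 0.2002


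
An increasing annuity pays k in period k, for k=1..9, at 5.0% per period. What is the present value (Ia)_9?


(Ia)_n = sum_{k=1}^{n} k * v^k, v = 1/(1+i)
v = 0.952381
Sum computed term by term:
(Ia)_9 = 33.2347


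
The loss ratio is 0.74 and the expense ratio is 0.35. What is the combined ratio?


Combined ratio = loss ratio + expense ratio
= 0.74 + 0.35
= 1.09


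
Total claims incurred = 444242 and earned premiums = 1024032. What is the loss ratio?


Loss ratio = claims / premiums
= 444242 / 1024032
= 0.4338


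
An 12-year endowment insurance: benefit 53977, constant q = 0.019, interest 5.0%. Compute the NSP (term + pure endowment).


Term component = 8288.6256
Pure endowment = 12_p_x * v^12 * benefit = 0.79438 * 0.556837 * 53977 = 23876.2019
NSP = 32164.8275


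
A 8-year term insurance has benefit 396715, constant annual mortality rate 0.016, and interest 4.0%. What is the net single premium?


NSP = benefit * sum_{k=0}^{n-1} k_p_x * q * v^(k+1)
With constant q=0.016, v=0.961538
Sum = 0.102219
NSP = 396715 * 0.102219
= 40551.6232


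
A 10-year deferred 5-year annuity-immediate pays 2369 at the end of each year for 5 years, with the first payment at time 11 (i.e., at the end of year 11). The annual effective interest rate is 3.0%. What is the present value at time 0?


PV at time 10 of the 5-year annuity-immediate:
a_n = 2369 * (1-(1+0.03)^(-5))/0.03 = 10849.3263
Discount back 10 years to time 0:
PV = 10849.3263 * (1+0.03)^(-10)
= 10849.3263 * 0.744094
= 8072.9177


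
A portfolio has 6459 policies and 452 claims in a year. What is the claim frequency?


frequency = claims / policies
= 452 / 6459
= 0.07


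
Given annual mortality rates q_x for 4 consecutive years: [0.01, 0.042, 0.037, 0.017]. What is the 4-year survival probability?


p_k = 1 - q_k for each year
Survival = product of (1 - q_k)
= 0.99 * 0.958 * 0.963 * 0.983
= 0.8978


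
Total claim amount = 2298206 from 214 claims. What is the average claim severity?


severity = total / number
= 2298206 / 214
= 10739.2804


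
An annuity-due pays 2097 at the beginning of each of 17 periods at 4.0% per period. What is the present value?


PV_due = PMT * (1-(1+i)^(-n))/i * (1+i)
PV_immediate = 25511.4076
PV_due = 25511.4076 * 1.04
= 26531.8639


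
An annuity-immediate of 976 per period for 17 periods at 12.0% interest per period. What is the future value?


FV = PMT * ((1+i)^n - 1) / i
= 976 * ((1.12)^17 - 1) / 0.12
= 976 * (6.866041 - 1) / 0.12
= 47710.4659


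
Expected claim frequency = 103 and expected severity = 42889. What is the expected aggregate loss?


E[S] = E[N] * E[X]
= 103 * 42889
= 4.4176e+06


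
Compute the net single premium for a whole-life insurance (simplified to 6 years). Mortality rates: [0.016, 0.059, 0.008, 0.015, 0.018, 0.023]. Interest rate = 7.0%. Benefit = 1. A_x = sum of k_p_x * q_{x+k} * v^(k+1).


v = 0.934579
Year 0: k_p_x=1.0, q=0.016, term=0.014953
Year 1: k_p_x=0.984, q=0.059, term=0.050708
Year 2: k_p_x=0.925944, q=0.008, term=0.006047
Year 3: k_p_x=0.918536, q=0.015, term=0.010511
Year 4: k_p_x=0.904758, q=0.018, term=0.011611
Year 5: k_p_x=0.888473, q=0.023, term=0.013617
A_x = 0.1074


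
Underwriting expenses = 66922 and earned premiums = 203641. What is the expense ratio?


Expense ratio = expenses / premiums
= 66922 / 203641
= 0.3286


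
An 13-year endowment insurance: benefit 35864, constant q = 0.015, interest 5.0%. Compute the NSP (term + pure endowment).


Term component = 4670.1332
Pure endowment = 13_p_x * v^13 * benefit = 0.82162 * 0.530321 * 35864 = 15626.7561
NSP = 20296.8893


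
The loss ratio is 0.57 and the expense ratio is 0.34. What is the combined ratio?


Combined ratio = loss ratio + expense ratio
= 0.57 + 0.34
= 0.91


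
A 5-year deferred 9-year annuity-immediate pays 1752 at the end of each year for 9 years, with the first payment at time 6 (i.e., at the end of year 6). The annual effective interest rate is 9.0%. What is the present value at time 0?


PV at time 5 of the 9-year annuity-immediate:
a_n = 1752 * (1-(1+0.09)^(-9))/0.09 = 10503.6726
Discount back 5 years to time 0:
PV = 10503.6726 * (1+0.09)^(-5)
= 10503.6726 * 0.649931
= 6826.6665


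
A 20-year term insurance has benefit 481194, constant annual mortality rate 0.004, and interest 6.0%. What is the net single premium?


NSP = benefit * sum_{k=0}^{n-1} k_p_x * q * v^(k+1)
With constant q=0.004, v=0.943396
Sum = 0.044513
NSP = 481194 * 0.044513
= 21419.5729


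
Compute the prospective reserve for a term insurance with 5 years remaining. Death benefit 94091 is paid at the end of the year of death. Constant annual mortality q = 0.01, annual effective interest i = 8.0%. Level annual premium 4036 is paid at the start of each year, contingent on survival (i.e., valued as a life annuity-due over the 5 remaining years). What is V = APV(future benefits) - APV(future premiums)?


v = 1/(1+i) = 0.925926
APV(future benefits) per unit = sum_{k=0}^{4} k_p_x * q * v^(k+1) = 0.039197
APV(future benefits) = 94091 * 0.039197 = 3688.0761
Life annuity-due factor ä_{x:5} = sum_{k=0}^{4} k_p_x * v^k = 4.233266
APV(future premiums) = 4036 * 4.233266 = 17085.4608
V = 3688.0761 - 17085.4608
= -13397.3848


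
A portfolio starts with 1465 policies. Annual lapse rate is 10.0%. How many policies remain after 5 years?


remaining = initial * (1 - lapse)^years
= 1465 * (1 - 0.1)^5
= 1465 * 0.59049
= 865.0679


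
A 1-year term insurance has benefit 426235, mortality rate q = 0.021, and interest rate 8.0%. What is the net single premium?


NSP = benefit * q * v
v = 1/(1+i) = 0.925926
NSP = 426235 * 0.021 * 0.925926
= 8287.9028


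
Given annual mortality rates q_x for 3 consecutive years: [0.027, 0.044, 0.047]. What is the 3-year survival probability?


p_k = 1 - q_k for each year
Survival = product of (1 - q_k)
= 0.973 * 0.956 * 0.953
= 0.8865


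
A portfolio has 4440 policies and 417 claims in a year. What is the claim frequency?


frequency = claims / policies
= 417 / 4440
= 0.0939


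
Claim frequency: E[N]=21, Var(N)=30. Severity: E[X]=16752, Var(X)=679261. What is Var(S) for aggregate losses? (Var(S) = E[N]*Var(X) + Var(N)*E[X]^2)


Var(S) = E[N]*Var(X) + Var(N)*E[X]^2
= 21*679261 + 30*16752^2
= 14264481 + 8418885120
= 8.4331e+09


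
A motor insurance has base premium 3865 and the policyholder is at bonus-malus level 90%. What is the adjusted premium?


adjusted = base * BM_level / 100
= 3865 * 90 / 100
= 3865 * 0.9
= 3478.5


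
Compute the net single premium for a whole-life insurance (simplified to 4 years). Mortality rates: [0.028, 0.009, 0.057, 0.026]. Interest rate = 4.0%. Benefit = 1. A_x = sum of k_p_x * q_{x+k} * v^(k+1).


v = 0.961538
Year 0: k_p_x=1.0, q=0.028, term=0.026923
Year 1: k_p_x=0.972, q=0.009, term=0.008088
Year 2: k_p_x=0.963252, q=0.057, term=0.048811
Year 3: k_p_x=0.908347, q=0.026, term=0.020188
A_x = 0.104


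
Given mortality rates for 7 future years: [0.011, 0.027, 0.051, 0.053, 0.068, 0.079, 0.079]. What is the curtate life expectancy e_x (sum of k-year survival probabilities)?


e_x = sum_{k=1}^{n} k_p_x
k_p_x values:
  1_p_x = 0.989
  2_p_x = 0.962297
  3_p_x = 0.91322
  4_p_x = 0.864819
  5_p_x = 0.806011
  6_p_x = 0.742337
  7_p_x = 0.683692
e_x = 5.9614


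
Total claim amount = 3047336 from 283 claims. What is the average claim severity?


severity = total / number
= 3047336 / 283
= 10767.9717


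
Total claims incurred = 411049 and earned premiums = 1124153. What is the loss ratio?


Loss ratio = claims / premiums
= 411049 / 1124153
= 0.3657


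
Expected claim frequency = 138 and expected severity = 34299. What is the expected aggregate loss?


E[S] = E[N] * E[X]
= 138 * 34299
= 4.7333e+06


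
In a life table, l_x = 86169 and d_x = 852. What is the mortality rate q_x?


q_x = d_x / l_x
= 852 / 86169
= 0.0099


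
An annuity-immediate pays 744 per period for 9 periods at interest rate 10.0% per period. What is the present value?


PV = PMT * (1 - (1+i)^(-n)) / i
= 744 * (1 - (1+0.1)^(-9)) / 0.1
= 744 * (1 - 0.424098) / 0.1
= 744 * 5.759024
= 4284.7137


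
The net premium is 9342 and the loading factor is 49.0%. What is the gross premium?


Gross = net * (1 + loading)
= 9342 * (1 + 0.49)
= 9342 * 1.49
= 13919.58


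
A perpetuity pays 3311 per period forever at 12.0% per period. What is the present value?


PV = PMT / i
= 3311 / 0.12
= 27591.6667


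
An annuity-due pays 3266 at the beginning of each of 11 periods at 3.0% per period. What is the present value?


PV_due = PMT * (1-(1+i)^(-n))/i * (1+i)
PV_immediate = 30219.0704
PV_due = 30219.0704 * 1.03
= 31125.6425


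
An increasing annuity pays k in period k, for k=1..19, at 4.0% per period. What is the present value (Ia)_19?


(Ia)_n = sum_{k=1}^{n} k * v^k, v = 1/(1+i)
v = 0.961538
Sum computed term by term:
(Ia)_19 = 116.0273


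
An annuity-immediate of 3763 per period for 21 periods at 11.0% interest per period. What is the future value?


FV = PMT * ((1+i)^n - 1) / i
= 3763 * ((1.11)^21 - 1) / 0.11
= 3763 * (8.949166 - 1) / 0.11
= 271933.7357


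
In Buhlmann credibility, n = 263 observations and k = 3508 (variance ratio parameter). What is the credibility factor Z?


Z = n / (n + k)
= 263 / (263 + 3508)
= 263 / 3771
= 0.0697


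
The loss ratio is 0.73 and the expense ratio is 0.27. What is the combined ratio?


Combined ratio = loss ratio + expense ratio
= 0.73 + 0.27
= 1.0


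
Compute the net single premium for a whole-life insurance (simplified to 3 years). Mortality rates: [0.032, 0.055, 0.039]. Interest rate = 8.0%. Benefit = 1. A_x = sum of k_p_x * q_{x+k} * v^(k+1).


v = 0.925926
Year 0: k_p_x=1.0, q=0.032, term=0.02963
Year 1: k_p_x=0.968, q=0.055, term=0.045645
Year 2: k_p_x=0.91476, q=0.039, term=0.02832
A_x = 0.1036


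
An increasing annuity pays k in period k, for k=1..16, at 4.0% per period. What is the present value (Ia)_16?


(Ia)_n = sum_{k=1}^{n} k * v^k, v = 1/(1+i)
v = 0.961538
Sum computed term by term:
(Ia)_16 = 89.3964


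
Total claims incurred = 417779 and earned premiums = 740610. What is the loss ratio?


Loss ratio = claims / premiums
= 417779 / 740610
= 0.5641


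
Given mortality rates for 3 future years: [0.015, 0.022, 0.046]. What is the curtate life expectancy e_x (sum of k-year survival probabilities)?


e_x = sum_{k=1}^{n} k_p_x
k_p_x values:
  1_p_x = 0.985
  2_p_x = 0.96333
  3_p_x = 0.919017
e_x = 2.8673


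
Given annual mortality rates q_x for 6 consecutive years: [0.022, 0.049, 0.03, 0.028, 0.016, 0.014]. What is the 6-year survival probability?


p_k = 1 - q_k for each year
Survival = product of (1 - q_k)
= 0.978 * 0.951 * 0.97 * 0.972 * 0.984 * 0.986
= 0.8508


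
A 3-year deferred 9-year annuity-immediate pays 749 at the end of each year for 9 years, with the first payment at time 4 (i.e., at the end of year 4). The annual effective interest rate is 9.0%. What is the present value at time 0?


PV at time 3 of the 9-year annuity-immediate:
a_n = 749 * (1-(1+0.09)^(-9))/0.09 = 4490.4399
Discount back 3 years to time 0:
PV = 4490.4399 * (1+0.09)^(-3)
= 4490.4399 * 0.772183
= 3467.4435


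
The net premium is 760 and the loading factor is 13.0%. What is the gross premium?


Gross = net * (1 + loading)
= 760 * (1 + 0.13)
= 760 * 1.13
= 858.8


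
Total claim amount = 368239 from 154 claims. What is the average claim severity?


severity = total / number
= 368239 / 154
= 2391.1623


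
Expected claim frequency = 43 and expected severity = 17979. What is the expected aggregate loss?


E[S] = E[N] * E[X]
= 43 * 17979
= 773097


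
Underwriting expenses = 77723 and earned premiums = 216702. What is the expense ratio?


Expense ratio = expenses / premiums
= 77723 / 216702
= 0.3587


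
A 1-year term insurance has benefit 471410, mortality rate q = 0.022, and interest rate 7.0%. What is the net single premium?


NSP = benefit * q * v
v = 1/(1+i) = 0.934579
NSP = 471410 * 0.022 * 0.934579
= 9692.5421


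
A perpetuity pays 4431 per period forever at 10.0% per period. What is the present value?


PV = PMT / i
= 4431 / 0.1
= 44310.0


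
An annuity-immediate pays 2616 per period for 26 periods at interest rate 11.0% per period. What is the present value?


PV = PMT * (1 - (1+i)^(-n)) / i
= 2616 * (1 - (1+0.11)^(-26)) / 0.11
= 2616 * (1 - 0.066314) / 0.11
= 2616 * 8.488058
= 22204.7604


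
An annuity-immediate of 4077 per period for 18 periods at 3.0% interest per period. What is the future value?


FV = PMT * ((1+i)^n - 1) / i
= 4077 * ((1.03)^18 - 1) / 0.03
= 4077 * (1.702433 - 1) / 0.03
= 95460.653


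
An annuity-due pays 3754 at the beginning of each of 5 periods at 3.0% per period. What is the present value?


PV_due = PMT * (1-(1+i)^(-n))/i * (1+i)
PV_immediate = 17192.2208
PV_due = 17192.2208 * 1.03
= 17707.9874


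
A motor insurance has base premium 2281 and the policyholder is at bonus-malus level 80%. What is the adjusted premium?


adjusted = base * BM_level / 100
= 2281 * 80 / 100
= 2281 * 0.8
= 1824.8


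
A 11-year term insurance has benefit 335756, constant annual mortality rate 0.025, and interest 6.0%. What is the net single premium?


NSP = benefit * sum_{k=0}^{n-1} k_p_x * q * v^(k+1)
With constant q=0.025, v=0.943396
Sum = 0.176842
NSP = 335756 * 0.176842
= 59375.8079


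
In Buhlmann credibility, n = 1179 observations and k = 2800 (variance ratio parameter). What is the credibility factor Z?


Z = n / (n + k)
= 1179 / (1179 + 2800)
= 1179 / 3979
= 0.2963


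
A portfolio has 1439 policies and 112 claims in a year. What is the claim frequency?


frequency = claims / policies
= 112 / 1439
= 0.0778


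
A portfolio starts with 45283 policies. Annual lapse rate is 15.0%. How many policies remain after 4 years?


remaining = initial * (1 - lapse)^years
= 45283 * (1 - 0.15)^4
= 45283 * 0.522006
= 23638.009


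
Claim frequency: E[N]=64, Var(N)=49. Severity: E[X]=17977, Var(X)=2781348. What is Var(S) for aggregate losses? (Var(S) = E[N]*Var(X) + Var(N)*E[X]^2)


Var(S) = E[N]*Var(X) + Var(N)*E[X]^2
= 64*2781348 + 49*17977^2
= 178006272 + 15835453921
= 1.6013e+10
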